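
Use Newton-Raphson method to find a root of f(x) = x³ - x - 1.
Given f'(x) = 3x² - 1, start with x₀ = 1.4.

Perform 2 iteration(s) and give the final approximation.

f(x) = x³ - x - 1
f'(x) = 3x² - 1
x₀ = 1.4

Newton-Raphson formula: x_{n+1} = x_n - f(x_n)/f'(x_n)

Iteration 1:
  f(1.400000) = 0.344000
  f'(1.400000) = 4.880000
  x_1 = 1.400000 - 0.344000/4.880000 = 1.329508
Iteration 2:
  f(1.329508) = 0.020520
  f'(1.329508) = 4.302776
  x_2 = 1.329508 - 0.020520/4.302776 = 1.324739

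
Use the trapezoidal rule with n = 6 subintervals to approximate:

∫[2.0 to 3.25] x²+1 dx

f(x) = x²+1
a = 2.0, b = 3.25, n = 6
h = (b - a)/n = 0.208333

Trapezoidal rule: (h/2)[f(x₀) + 2f(x₁) + 2f(x₂) + ... + f(xₙ)]

x_0 = 2.0000, f(x_0) = 5.000000, coefficient = 1
x_1 = 2.2083, f(x_1) = 5.876736, coefficient = 2
x_2 = 2.4167, f(x_2) = 6.840278, coefficient = 2
x_3 = 2.6250, f(x_3) = 7.890625, coefficient = 2
x_4 = 2.8333, f(x_4) = 9.027778, coefficient = 2
x_5 = 3.0417, f(x_5) = 10.251736, coefficient = 2
x_6 = 3.2500, f(x_6) = 11.562500, coefficient = 1

I ≈ (0.208333/2) × 96.336806 = 10.035084
Exact value: 10.026042
Error: 0.009042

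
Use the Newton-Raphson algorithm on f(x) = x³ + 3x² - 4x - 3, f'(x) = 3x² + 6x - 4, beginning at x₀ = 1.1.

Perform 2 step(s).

f(x) = x³ + 3x² - 4x - 3
f'(x) = 3x² + 6x - 4
x₀ = 1.1

Newton-Raphson formula: x_{n+1} = x_n - f(x_n)/f'(x_n)

Iteration 1:
  f(1.100000) = -2.439000
  f'(1.100000) = 6.230000
  x_1 = 1.100000 - (-2.439000)/6.230000 = 1.491493
Iteration 2:
  f(1.491493) = 1.025582
  f'(1.491493) = 11.622609
  x_2 = 1.491493 - 1.025582/11.622609 = 1.403252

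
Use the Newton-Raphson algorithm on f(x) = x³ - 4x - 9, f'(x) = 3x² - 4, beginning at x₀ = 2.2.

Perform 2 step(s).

f(x) = x³ - 4x - 9
f'(x) = 3x² - 4
x₀ = 2.2

Newton-Raphson formula: x_{n+1} = x_n - f(x_n)/f'(x_n)

Iteration 1:
  f(2.200000) = -7.152000
  f'(2.200000) = 10.520000
  x_1 = 2.200000 - (-7.152000)/10.520000 = 2.879848
Iteration 2:
  f(2.879848) = 3.364696
  f'(2.879848) = 20.880572
  x_2 = 2.879848 - 3.364696/20.880572 = 2.718708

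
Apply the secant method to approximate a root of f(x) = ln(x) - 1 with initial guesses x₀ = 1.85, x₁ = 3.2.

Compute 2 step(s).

f(x) = ln(x) - 1
x₀ = 1.85, x₁ = 3.2

Secant formula: x_{n+1} = x_n - f(x_n)(x_n - x_{n-1})/(f(x_n) - f(x_{n-1}))

Iteration 1:
  f(1.850000) = -0.384814
  f(3.200000) = 0.163151
  x_2 = 3.200000 - 0.163151×(3.200000 - 1.850000)/(0.163151 - (-0.384814))
       = 2.798052
Iteration 2:
  f(3.200000) = 0.163151
  f(2.798052) = 0.028923
  x_3 = 2.798052 - 0.028923×(2.798052 - 3.200000)/(0.028923 - 0.163151)
       = 2.711440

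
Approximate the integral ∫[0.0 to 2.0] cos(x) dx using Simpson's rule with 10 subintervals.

f(x) = cos(x)
a = 0.0, b = 2.0, n = 10
h = (b - a)/n = 0.200000

Simpson's rule: (h/3)[f(x₀) + 4f(x₁) + 2f(x₂) + ... + f(xₙ)]

x_0 = 0.0000, f(x_0) = 1.000000, coefficient = 1
x_1 = 0.2000, f(x_1) = 0.980067, coefficient = 4
x_2 = 0.4000, f(x_2) = 0.921061, coefficient = 2
x_3 = 0.6000, f(x_3) = 0.825336, coefficient = 4
x_4 = 0.8000, f(x_4) = 0.696707, coefficient = 2
x_5 = 1.0000, f(x_5) = 0.540302, coefficient = 4
x_6 = 1.2000, f(x_6) = 0.362358, coefficient = 2
x_7 = 1.4000, f(x_7) = 0.169967, coefficient = 4
x_8 = 1.6000, f(x_8) = -0.029200, coefficient = 2
x_9 = 1.8000, f(x_9) = -0.227202, coefficient = 4
x_10 = 2.0000, f(x_10) = -0.416147, coefficient = 1

I ≈ (0.200000/3) × 13.639583 = 0.909306
Exact value: 0.909297
Error: 0.000008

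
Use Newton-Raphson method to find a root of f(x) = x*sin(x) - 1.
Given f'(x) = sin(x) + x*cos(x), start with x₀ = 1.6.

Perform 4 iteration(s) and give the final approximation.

f(x) = x*sin(x) - 1
f'(x) = sin(x) + x*cos(x)
x₀ = 1.6

Newton-Raphson formula: x_{n+1} = x_n - f(x_n)/f'(x_n)

Iteration 1:
  f(1.600000) = 0.599318
  f'(1.600000) = 0.952854
  x_1 = 1.600000 - 0.599318/0.952854 = 0.971029
Iteration 2:
  f(0.971029) = -0.198448
  f'(0.971029) = 1.373565
  x_2 = 0.971029 - (-0.198448)/1.373565 = 1.115505
Iteration 3:
  f(1.115505) = 0.001872
  f'(1.115505) = 1.388647
  x_3 = 1.115505 - 0.001872/1.388647 = 1.114157
Iteration 4:
  f(1.114157) = 0.000000
  f'(1.114157) = 1.388809
  x_4 = 1.114157 - 0.000000/1.388809 = 1.114157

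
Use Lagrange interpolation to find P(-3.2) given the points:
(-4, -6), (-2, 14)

Lagrange interpolation formula:
P(x) = Σ yᵢ × Lᵢ(x)
where Lᵢ(x) = Π_{j≠i} (x - xⱼ)/(xᵢ - xⱼ)

L_0(-3.2) = (-3.2 - (-2))/(-4 - (-2)) = 0.600000
L_1(-3.2) = (-3.2 - (-4))/(-2 - (-4)) = 0.400000

P(-3.2) = (-6)×L_0(-3.2) + 14×L_1(-3.2)
P(-3.2) = 2.000000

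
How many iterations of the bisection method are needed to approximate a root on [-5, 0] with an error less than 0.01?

We need (b-a)/2^n ≤ 0.01
(0 - (-5))/2^n ≤ 0.01
5/2^n ≤ 0.01
2^n ≥ 500
n ≥ log₂(500) = 8.97
n ≥ 9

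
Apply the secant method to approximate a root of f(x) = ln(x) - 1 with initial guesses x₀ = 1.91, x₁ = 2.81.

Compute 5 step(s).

f(x) = ln(x) - 1
x₀ = 1.91, x₁ = 2.81

Secant formula: x_{n+1} = x_n - f(x_n)(x_n - x_{n-1})/(f(x_n) - f(x_{n-1}))

Iteration 1:
  f(1.910000) = -0.352897
  f(2.810000) = 0.033184
  x_2 = 2.810000 - 0.033184×(2.810000 - 1.910000)/(0.033184 - (-0.352897))
       = 2.732643
Iteration 2:
  f(2.810000) = 0.033184
  f(2.732643) = 0.005269
  x_3 = 2.732643 - 0.005269×(2.732643 - 2.810000)/(0.005269 - 0.033184)
       = 2.718041
Iteration 3:
  f(2.732643) = 0.005269
  f(2.718041) = -0.000089
  x_4 = 2.718041 - (-0.000089)×(2.718041 - 2.732643)/(-0.000089 - 0.005269)
       = 2.718282
Iteration 4:
  f(2.718041) = -0.000089
  f(2.718282) = 0.000000
  x_5 = 2.718282 - 0.000000×(2.718282 - 2.718041)/(0.000000 - (-0.000089))
       = 2.718282
Iteration 5:
  f(2.718282) = 0.000000
  f(2.718282) = 0.000000
  x_6 = 2.718282 - 0.000000×(2.718282 - 2.718282)/(0.000000 - 0.000000)
       = 2.718282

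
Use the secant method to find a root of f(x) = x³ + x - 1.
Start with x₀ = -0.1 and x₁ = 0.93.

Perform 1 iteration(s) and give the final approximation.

f(x) = x³ + x - 1
x₀ = -0.1, x₁ = 0.93

Secant formula: x_{n+1} = x_n - f(x_n)(x_n - x_{n-1})/(f(x_n) - f(x_{n-1}))

Iteration 1:
  f(-0.100000) = -1.101000
  f(0.930000) = 0.734357
  x_2 = 0.930000 - 0.734357×(0.930000 - (-0.100000))/(0.734357 - (-1.101000))
       = 0.517880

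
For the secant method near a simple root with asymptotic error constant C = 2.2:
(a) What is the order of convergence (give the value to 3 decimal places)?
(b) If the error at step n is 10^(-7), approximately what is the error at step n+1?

(a) Secant method has superlinear convergence with order φ = (1+√5)/2 ≈ 1.618.
    This means |e_{n+1}| ≈ C|e_n|^1.618.

(b) With |e_n| = 10^(-7) and C = 2.2:
    |e_{n+1}| ≈ 2.2 × (10^(-7))^1.618 = 2.2 × 10^(-11.33)

(a) ≈ 1.618 (golden ratio); (b) |e_{n+1}| ≈ 1.038e-11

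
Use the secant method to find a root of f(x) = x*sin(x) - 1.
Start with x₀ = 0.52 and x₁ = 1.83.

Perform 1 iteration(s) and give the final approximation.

f(x) = x*sin(x) - 1
x₀ = 0.52, x₁ = 1.83

Secant formula: x_{n+1} = x_n - f(x_n)(x_n - x_{n-1})/(f(x_n) - f(x_{n-1}))

Iteration 1:
  f(0.520000) = -0.741622
  f(1.830000) = 0.768868
  x_2 = 1.830000 - 0.768868×(1.830000 - 0.520000)/(0.768868 - (-0.741622))
       = 1.163185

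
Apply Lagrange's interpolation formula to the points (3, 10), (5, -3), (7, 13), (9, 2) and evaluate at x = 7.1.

Lagrange interpolation formula:
P(x) = Σ yᵢ × Lᵢ(x)
where Lᵢ(x) = Π_{j≠i} (x - xⱼ)/(xᵢ - xⱼ)

L_0(7.1) = (7.1 - 5)/(3 - 5) × (7.1 - 7)/(3 - 7) × (7.1 - 9)/(3 - 9) = 0.008312
L_1(7.1) = (7.1 - 3)/(5 - 3) × (7.1 - 7)/(5 - 7) × (7.1 - 9)/(5 - 9) = -0.048687
L_2(7.1) = (7.1 - 3)/(7 - 3) × (7.1 - 5)/(7 - 5) × (7.1 - 9)/(7 - 9) = 1.022437
L_3(7.1) = (7.1 - 3)/(9 - 3) × (7.1 - 5)/(9 - 5) × (7.1 - 7)/(9 - 7) = 0.017937

P(7.1) = 10×L_0(7.1) + (-3)×L_1(7.1) + 13×L_2(7.1) + 2×L_3(7.1)
P(7.1) = 13.556750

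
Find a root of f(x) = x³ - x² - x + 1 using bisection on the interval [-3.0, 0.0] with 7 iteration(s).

f(x) = x³ - x² - x + 1
Initial interval: [-3.0, 0.0]

Iteration 1:
  c_1 = (-3.000000 + 0.000000)/2 = -1.500000
  f(c_1) = f(-1.500000) = -3.125000
  f(a) × f(c) ≥ 0, new interval: [-1.500000, 0.000000]
Iteration 2:
  c_2 = (-1.500000 + 0.000000)/2 = -0.750000
  f(c_2) = f(-0.750000) = 0.765625
  f(a) × f(c) < 0, new interval: [-1.500000, -0.750000]
Iteration 3:
  c_3 = (-1.500000 + (-0.750000))/2 = -1.125000
  f(c_3) = f(-1.125000) = -0.564453
  f(a) × f(c) ≥ 0, new interval: [-1.125000, -0.750000]
Iteration 4:
  c_4 = (-1.125000 + (-0.750000))/2 = -0.937500
  f(c_4) = f(-0.937500) = 0.234619
  f(a) × f(c) < 0, new interval: [-1.125000, -0.937500]
Iteration 5:
  c_5 = (-1.125000 + (-0.937500))/2 = -1.031250
  f(c_5) = f(-1.031250) = -0.128937
  f(a) × f(c) ≥ 0, new interval: [-1.031250, -0.937500]
Iteration 6:
  c_6 = (-1.031250 + (-0.937500))/2 = -0.984375
  f(c_6) = f(-0.984375) = 0.061527
  f(a) × f(c) < 0, new interval: [-1.031250, -0.984375]
Iteration 7:
  c_7 = (-1.031250 + (-0.984375))/2 = -1.007812
  f(c_7) = f(-1.007812) = -0.031495
  f(a) × f(c) ≥ 0, new interval: [-1.007812, -0.984375]

After 7 iteration(s), the approximation is c_7 = -1.007812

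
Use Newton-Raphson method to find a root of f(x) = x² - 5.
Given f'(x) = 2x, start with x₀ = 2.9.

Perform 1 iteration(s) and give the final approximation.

f(x) = x² - 5
f'(x) = 2x
x₀ = 2.9

Newton-Raphson formula: x_{n+1} = x_n - f(x_n)/f'(x_n)

Iteration 1:
  f(2.900000) = 3.410000
  f'(2.900000) = 5.800000
  x_1 = 2.900000 - 3.410000/5.800000 = 2.312069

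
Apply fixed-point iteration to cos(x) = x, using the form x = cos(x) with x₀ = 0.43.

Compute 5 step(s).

Equation: cos(x) = x
Fixed-point form: x = cos(x)
x₀ = 0.43

x_1 = g(0.430000) = 0.908966
x_2 = g(0.908966) = 0.614562
x_3 = g(0.614562) = 0.817026
x_4 = g(0.817026) = 0.684393
x_5 = g(0.684393) = 0.774803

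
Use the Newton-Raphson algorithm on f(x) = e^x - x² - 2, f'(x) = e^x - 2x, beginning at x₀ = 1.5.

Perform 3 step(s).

f(x) = e^x - x² - 2
f'(x) = e^x - 2x
x₀ = 1.5

Newton-Raphson formula: x_{n+1} = x_n - f(x_n)/f'(x_n)

Iteration 1:
  f(1.500000) = 0.231689
  f'(1.500000) = 1.481689
  x_1 = 1.500000 - 0.231689/1.481689 = 1.343632
Iteration 2:
  f(1.343632) = 0.027592
  f'(1.343632) = 1.145675
  x_2 = 1.343632 - 0.027592/1.145675 = 1.319548
Iteration 3:
  f(1.319548) = 0.000523
  f'(1.319548) = 1.102634
  x_3 = 1.319548 - 0.000523/1.102634 = 1.319074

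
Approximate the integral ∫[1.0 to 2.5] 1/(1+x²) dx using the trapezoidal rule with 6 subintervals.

f(x) = 1/(1+x²)
a = 1.0, b = 2.5, n = 6
h = (b - a)/n = 0.250000

Trapezoidal rule: (h/2)[f(x₀) + 2f(x₁) + 2f(x₂) + ... + f(xₙ)]

x_0 = 1.0000, f(x_0) = 0.500000, coefficient = 1
x_1 = 1.2500, f(x_1) = 0.390244, coefficient = 2
x_2 = 1.5000, f(x_2) = 0.307692, coefficient = 2
x_3 = 1.7500, f(x_3) = 0.246154, coefficient = 2
x_4 = 2.0000, f(x_4) = 0.200000, coefficient = 2
x_5 = 2.2500, f(x_5) = 0.164948, coefficient = 2
x_6 = 2.5000, f(x_6) = 0.137931, coefficient = 1

I ≈ (0.250000/2) × 3.256008 = 0.407001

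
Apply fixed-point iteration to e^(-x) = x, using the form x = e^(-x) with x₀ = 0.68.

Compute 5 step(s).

Equation: e^(-x) = x
Fixed-point form: x = e^(-x)
x₀ = 0.68

x_1 = g(0.680000) = 0.506617
x_2 = g(0.506617) = 0.602531
x_3 = g(0.602531) = 0.547425
x_4 = g(0.547425) = 0.578438
x_5 = g(0.578438) = 0.560774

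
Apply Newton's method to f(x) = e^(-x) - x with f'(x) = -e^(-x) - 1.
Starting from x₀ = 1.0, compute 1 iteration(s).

f(x) = e^(-x) - x
f'(x) = -e^(-x) - 1
x₀ = 1.0

Newton-Raphson formula: x_{n+1} = x_n - f(x_n)/f'(x_n)

Iteration 1:
  f(1.000000) = -0.632121
  f'(1.000000) = -1.367879
  x_1 = 1.000000 - (-0.632121)/(-1.367879) = 0.537883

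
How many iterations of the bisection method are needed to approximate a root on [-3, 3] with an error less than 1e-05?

We need (b-a)/2^n ≤ 1e-05
(3 - (-3))/2^n ≤ 1e-05
6/2^n ≤ 1e-05
2^n ≥ 600000
n ≥ log₂(600000) = 19.19
n ≥ 20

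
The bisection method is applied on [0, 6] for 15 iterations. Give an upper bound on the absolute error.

Bisection error bound: |error| ≤ (b-a)/2^n
|error| ≤ (6 - 0)/2^15 = 6/2^15
|error| ≤ 0.0001831055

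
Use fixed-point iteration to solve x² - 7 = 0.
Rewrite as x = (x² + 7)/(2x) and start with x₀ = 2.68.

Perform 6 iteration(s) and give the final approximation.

Equation: x² - 7 = 0
Fixed-point form: x = (x² + 7)/(2x)
x₀ = 2.68

x_1 = g(2.680000) = 2.645970
x_2 = g(2.645970) = 2.645751
x_3 = g(2.645751) = 2.645751
x_4 = g(2.645751) = 2.645751
x_5 = g(2.645751) = 2.645751
x_6 = g(2.645751) = 2.645751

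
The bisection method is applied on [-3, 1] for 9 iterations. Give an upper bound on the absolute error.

Bisection error bound: |error| ≤ (b-a)/2^n
|error| ≤ (1 - (-3))/2^9 = 4/2^9
|error| ≤ 0.0078125000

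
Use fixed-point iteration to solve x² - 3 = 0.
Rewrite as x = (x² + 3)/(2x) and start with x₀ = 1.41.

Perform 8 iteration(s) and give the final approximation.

Equation: x² - 3 = 0
Fixed-point form: x = (x² + 3)/(2x)
x₀ = 1.41

x_1 = g(1.410000) = 1.768830
x_2 = g(1.768830) = 1.732433
x_3 = g(1.732433) = 1.732051
x_4 = g(1.732051) = 1.732051
x_5 = g(1.732051) = 1.732051
x_6 = g(1.732051) = 1.732051
x_7 = g(1.732051) = 1.732051
x_8 = g(1.732051) = 1.732051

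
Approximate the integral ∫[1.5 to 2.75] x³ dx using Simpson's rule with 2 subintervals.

f(x) = x³
a = 1.5, b = 2.75, n = 2
h = (b - a)/n = 0.625000

Simpson's rule: (h/3)[f(x₀) + 4f(x₁) + 2f(x₂) + ... + f(xₙ)]

x_0 = 1.5000, f(x_0) = 3.375000, coefficient = 1
x_1 = 2.1250, f(x_1) = 9.595703, coefficient = 4
x_2 = 2.7500, f(x_2) = 20.796875, coefficient = 1

I ≈ (0.625000/3) × 62.554688 = 13.032227
Exact value: 13.032227
Error: 0.000000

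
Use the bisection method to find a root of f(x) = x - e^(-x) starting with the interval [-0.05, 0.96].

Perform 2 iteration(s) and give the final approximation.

f(x) = x - e^(-x)
Initial interval: [-0.05, 0.96]

Iteration 1:
  c_1 = (-0.050000 + 0.960000)/2 = 0.455000
  f(c_1) = f(0.455000) = -0.179448
  f(a) × f(c) ≥ 0, new interval: [0.455000, 0.960000]
Iteration 2:
  c_2 = (0.455000 + 0.960000)/2 = 0.707500
  f(c_2) = f(0.707500) = 0.214625
  f(a) × f(c) < 0, new interval: [0.455000, 0.707500]

After 2 iteration(s), the approximation is c_2 = 0.707500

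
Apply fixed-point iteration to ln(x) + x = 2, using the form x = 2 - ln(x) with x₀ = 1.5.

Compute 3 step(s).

Equation: ln(x) + x = 2
Fixed-point form: x = 2 - ln(x)
x₀ = 1.5

x_1 = g(1.500000) = 1.594535
x_2 = g(1.594535) = 1.533418
x_3 = g(1.533418) = 1.572501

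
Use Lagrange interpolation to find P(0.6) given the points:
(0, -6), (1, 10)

Lagrange interpolation formula:
P(x) = Σ yᵢ × Lᵢ(x)
where Lᵢ(x) = Π_{j≠i} (x - xⱼ)/(xᵢ - xⱼ)

L_0(0.6) = (0.6 - 1)/(0 - 1) = 0.400000
L_1(0.6) = (0.6 - 0)/(1 - 0) = 0.600000

P(0.6) = (-6)×L_0(0.6) + 10×L_1(0.6)
P(0.6) = 3.600000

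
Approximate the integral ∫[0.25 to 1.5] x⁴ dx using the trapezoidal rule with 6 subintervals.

f(x) = x⁴
a = 0.25, b = 1.5, n = 6
h = (b - a)/n = 0.208333

Trapezoidal rule: (h/2)[f(x₀) + 2f(x₁) + 2f(x₂) + ... + f(xₙ)]

x_0 = 0.2500, f(x_0) = 0.003906, coefficient = 1
x_1 = 0.4583, f(x_1) = 0.044129, coefficient = 2
x_2 = 0.6667, f(x_2) = 0.197531, coefficient = 2
x_3 = 0.8750, f(x_3) = 0.586182, coefficient = 2
x_4 = 1.0833, f(x_4) = 1.377363, coefficient = 2
x_5 = 1.2917, f(x_5) = 2.783568, coefficient = 2
x_6 = 1.5000, f(x_6) = 5.062500, coefficient = 1

I ≈ (0.208333/2) × 15.043951 = 1.567078
Exact value: 1.518555
Error: 0.048524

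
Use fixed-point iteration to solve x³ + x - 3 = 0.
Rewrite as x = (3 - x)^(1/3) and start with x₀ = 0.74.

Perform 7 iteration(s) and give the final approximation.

Equation: x³ + x - 3 = 0
Fixed-point form: x = (3 - x)^(1/3)
x₀ = 0.74

x_1 = g(0.740000) = 1.312309
x_2 = g(1.312309) = 1.190596
x_3 = g(1.190596) = 1.218555
x_4 = g(1.218555) = 1.212246
x_5 = g(1.212246) = 1.213675
x_6 = g(1.213675) = 1.213352
x_7 = g(1.213352) = 1.213425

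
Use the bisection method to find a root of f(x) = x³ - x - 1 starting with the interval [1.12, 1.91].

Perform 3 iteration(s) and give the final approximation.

f(x) = x³ - x - 1
Initial interval: [1.12, 1.91]

Iteration 1:
  c_1 = (1.120000 + 1.910000)/2 = 1.515000
  f(c_1) = f(1.515000) = 0.962266
  f(a) × f(c) < 0, new interval: [1.120000, 1.515000]
Iteration 2:
  c_2 = (1.120000 + 1.515000)/2 = 1.317500
  f(c_2) = f(1.317500) = -0.030575
  f(a) × f(c) ≥ 0, new interval: [1.317500, 1.515000]
Iteration 3:
  c_3 = (1.317500 + 1.515000)/2 = 1.416250
  f(c_3) = f(1.416250) = 0.424413
  f(a) × f(c) < 0, new interval: [1.317500, 1.416250]

After 3 iteration(s), the approximation is c_3 = 1.416250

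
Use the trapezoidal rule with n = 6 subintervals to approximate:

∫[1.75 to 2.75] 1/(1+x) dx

f(x) = 1/(1+x)
a = 1.75, b = 2.75, n = 6
h = (b - a)/n = 0.166667

Trapezoidal rule: (h/2)[f(x₀) + 2f(x₁) + 2f(x₂) + ... + f(xₙ)]

x_0 = 1.7500, f(x_0) = 0.363636, coefficient = 1
x_1 = 1.9167, f(x_1) = 0.342857, coefficient = 2
x_2 = 2.0833, f(x_2) = 0.324324, coefficient = 2
x_3 = 2.2500, f(x_3) = 0.307692, coefficient = 2
x_4 = 2.4167, f(x_4) = 0.292683, coefficient = 2
x_5 = 2.5833, f(x_5) = 0.279070, coefficient = 2
x_6 = 2.7500, f(x_6) = 0.266667, coefficient = 1

I ≈ (0.166667/2) × 3.723556 = 0.310296
Exact value: 0.310155
Error: 0.000141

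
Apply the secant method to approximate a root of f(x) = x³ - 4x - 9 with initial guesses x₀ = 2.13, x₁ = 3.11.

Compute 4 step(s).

f(x) = x³ - 4x - 9
x₀ = 2.13, x₁ = 3.11

Secant formula: x_{n+1} = x_n - f(x_n)(x_n - x_{n-1})/(f(x_n) - f(x_{n-1}))

Iteration 1:
  f(2.130000) = -7.856403
  f(3.110000) = 8.640231
  x_2 = 3.110000 - 8.640231×(3.110000 - 2.130000)/(8.640231 - (-7.856403))
       = 2.596718
Iteration 2:
  f(3.110000) = 8.640231
  f(2.596718) = -1.877348
  x_3 = 2.596718 - (-1.877348)×(2.596718 - 3.110000)/(-1.877348 - 8.640231)
       = 2.688337
Iteration 3:
  f(2.596718) = -1.877348
  f(2.688337) = -0.324320
  x_4 = 2.688337 - (-0.324320)×(2.688337 - 2.596718)/(-0.324320 - (-1.877348))
       = 2.707470
Iteration 4:
  f(2.688337) = -0.324320
  f(2.707470) = 0.016936
  x_5 = 2.707470 - 0.016936×(2.707470 - 2.688337)/(0.016936 - (-0.324320))
       = 2.706520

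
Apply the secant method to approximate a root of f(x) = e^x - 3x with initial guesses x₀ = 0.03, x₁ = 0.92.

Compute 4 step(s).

f(x) = e^x - 3x
x₀ = 0.03, x₁ = 0.92

Secant formula: x_{n+1} = x_n - f(x_n)(x_n - x_{n-1})/(f(x_n) - f(x_{n-1}))

Iteration 1:
  f(0.030000) = 0.940455
  f(0.920000) = -0.250710
  x_2 = 0.920000 - (-0.250710)×(0.920000 - 0.030000)/(-0.250710 - 0.940455)
       = 0.732678
Iteration 2:
  f(0.920000) = -0.250710
  f(0.732678) = -0.117389
  x_3 = 0.732678 - (-0.117389)×(0.732678 - 0.920000)/(-0.117389 - (-0.250710))
       = 0.567741
Iteration 3:
  f(0.732678) = -0.117389
  f(0.567741) = 0.061054
  x_4 = 0.567741 - 0.061054×(0.567741 - 0.732678)/(0.061054 - (-0.117389))
       = 0.624174
Iteration 4:
  f(0.567741) = 0.061054
  f(0.624174) = -0.005819
  x_5 = 0.624174 - (-0.005819)×(0.624174 - 0.567741)/(-0.005819 - 0.061054)
       = 0.619264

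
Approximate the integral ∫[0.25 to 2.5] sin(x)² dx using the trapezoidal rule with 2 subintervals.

f(x) = sin(x)²
a = 0.25, b = 2.5, n = 2
h = (b - a)/n = 1.125000

Trapezoidal rule: (h/2)[f(x₀) + 2f(x₁) + 2f(x₂) + ... + f(xₙ)]

x_0 = 0.2500, f(x_0) = 0.061209, coefficient = 1
x_1 = 1.3750, f(x_1) = 0.962151, coefficient = 2
x_2 = 2.5000, f(x_2) = 0.358169, coefficient = 1

I ≈ (1.125000/2) × 2.343680 = 1.318320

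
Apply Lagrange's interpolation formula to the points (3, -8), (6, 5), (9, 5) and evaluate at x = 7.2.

Lagrange interpolation formula:
P(x) = Σ yᵢ × Lᵢ(x)
where Lᵢ(x) = Π_{j≠i} (x - xⱼ)/(xᵢ - xⱼ)

L_0(7.2) = (7.2 - 6)/(3 - 6) × (7.2 - 9)/(3 - 9) = -0.120000
L_1(7.2) = (7.2 - 3)/(6 - 3) × (7.2 - 9)/(6 - 9) = 0.840000
L_2(7.2) = (7.2 - 3)/(9 - 3) × (7.2 - 6)/(9 - 6) = 0.280000

P(7.2) = (-8)×L_0(7.2) + 5×L_1(7.2) + 5×L_2(7.2)
P(7.2) = 6.560000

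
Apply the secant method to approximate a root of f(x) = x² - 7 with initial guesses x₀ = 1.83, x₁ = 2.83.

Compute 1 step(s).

f(x) = x² - 7
x₀ = 1.83, x₁ = 2.83

Secant formula: x_{n+1} = x_n - f(x_n)(x_n - x_{n-1})/(f(x_n) - f(x_{n-1}))

Iteration 1:
  f(1.830000) = -3.651100
  f(2.830000) = 1.008900
  x_2 = 2.830000 - 1.008900×(2.830000 - 1.830000)/(1.008900 - (-3.651100))
       = 2.613498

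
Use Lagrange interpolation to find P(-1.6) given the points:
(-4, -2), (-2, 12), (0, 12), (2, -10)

Lagrange interpolation formula:
P(x) = Σ yᵢ × Lᵢ(x)
where Lᵢ(x) = Π_{j≠i} (x - xⱼ)/(xᵢ - xⱼ)

L_0(-1.6) = (-1.6 - (-2))/(-4 - (-2)) × (-1.6 - 0)/(-4 - 0) × (-1.6 - 2)/(-4 - 2) = -0.048000
L_1(-1.6) = (-1.6 - (-4))/(-2 - (-4)) × (-1.6 - 0)/(-2 - 0) × (-1.6 - 2)/(-2 - 2) = 0.864000
L_2(-1.6) = (-1.6 - (-4))/(0 - (-4)) × (-1.6 - (-2))/(0 - (-2)) × (-1.6 - 2)/(0 - 2) = 0.216000
L_3(-1.6) = (-1.6 - (-4))/(2 - (-4)) × (-1.6 - (-2))/(2 - (-2)) × (-1.6 - 0)/(2 - 0) = -0.032000

P(-1.6) = (-2)×L_0(-1.6) + 12×L_1(-1.6) + 12×L_2(-1.6) + (-10)×L_3(-1.6)
P(-1.6) = 13.376000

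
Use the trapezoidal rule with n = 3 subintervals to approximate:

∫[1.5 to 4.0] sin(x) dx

f(x) = sin(x)
a = 1.5, b = 4.0, n = 3
h = (b - a)/n = 0.833333

Trapezoidal rule: (h/2)[f(x₀) + 2f(x₁) + 2f(x₂) + ... + f(xₙ)]

x_0 = 1.5000, f(x_0) = 0.997495, coefficient = 1
x_1 = 2.3333, f(x_1) = 0.723086, coefficient = 2
x_2 = 3.1667, f(x_2) = -0.025071, coefficient = 2
x_3 = 4.0000, f(x_3) = -0.756802, coefficient = 1

I ≈ (0.833333/2) × 1.636721 = 0.681967
Exact value: 0.724381
Error: 0.042414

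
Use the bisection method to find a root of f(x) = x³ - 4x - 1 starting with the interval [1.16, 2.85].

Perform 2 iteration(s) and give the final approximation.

f(x) = x³ - 4x - 1
Initial interval: [1.16, 2.85]

Iteration 1:
  c_1 = (1.160000 + 2.850000)/2 = 2.005000
  f(c_1) = f(2.005000) = -0.959850
  f(a) × f(c) ≥ 0, new interval: [2.005000, 2.850000]
Iteration 2:
  c_2 = (2.005000 + 2.850000)/2 = 2.427500
  f(c_2) = f(2.427500) = 3.594666
  f(a) × f(c) < 0, new interval: [2.005000, 2.427500]

After 2 iteration(s), the approximation is c_2 = 2.427500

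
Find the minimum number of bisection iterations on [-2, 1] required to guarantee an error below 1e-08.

We need (b-a)/2^n ≤ 1e-08
(1 - (-2))/2^n ≤ 1e-08
3/2^n ≤ 1e-08
2^n ≥ 300000000
n ≥ log₂(300000000) = 28.16
n ≥ 29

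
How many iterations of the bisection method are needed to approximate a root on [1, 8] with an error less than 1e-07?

We need (b-a)/2^n ≤ 1e-07
(8 - 1)/2^n ≤ 1e-07
7/2^n ≤ 1e-07
2^n ≥ 70000000
n ≥ log₂(70000000) = 26.06
n ≥ 27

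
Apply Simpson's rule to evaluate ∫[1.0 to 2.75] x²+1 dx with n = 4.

f(x) = x²+1
a = 1.0, b = 2.75, n = 4
h = (b - a)/n = 0.437500

Simpson's rule: (h/3)[f(x₀) + 4f(x₁) + 2f(x₂) + ... + f(xₙ)]

x_0 = 1.0000, f(x_0) = 2.000000, coefficient = 1
x_1 = 1.4375, f(x_1) = 3.066406, coefficient = 4
x_2 = 1.8750, f(x_2) = 4.515625, coefficient = 2
x_3 = 2.3125, f(x_3) = 6.347656, coefficient = 4
x_4 = 2.7500, f(x_4) = 8.562500, coefficient = 1

I ≈ (0.437500/3) × 57.250000 = 8.348958
Exact value: 8.348958
Error: 0.000000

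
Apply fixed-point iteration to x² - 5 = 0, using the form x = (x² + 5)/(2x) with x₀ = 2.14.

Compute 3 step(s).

Equation: x² - 5 = 0
Fixed-point form: x = (x² + 5)/(2x)
x₀ = 2.14

x_1 = g(2.140000) = 2.238224
x_2 = g(2.238224) = 2.236069
x_3 = g(2.236069) = 2.236068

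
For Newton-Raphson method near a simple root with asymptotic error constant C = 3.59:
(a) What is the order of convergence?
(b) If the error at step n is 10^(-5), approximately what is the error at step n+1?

(a) Newton-Raphson has quadratic (order 2) convergence near simple roots.
    This means |e_{n+1}| ≈ C|e_n|².

(b) With |e_n| = 10^(-5) and C = 3.59:
    |e_{n+1}| ≈ 3.59 × (10^(-5))² = 3.59 × 10^(-10)

(a) 2 (quadratic); (b) |e_{n+1}| ≈ 3.590e-10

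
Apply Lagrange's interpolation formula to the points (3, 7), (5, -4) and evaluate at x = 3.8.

Lagrange interpolation formula:
P(x) = Σ yᵢ × Lᵢ(x)
where Lᵢ(x) = Π_{j≠i} (x - xⱼ)/(xᵢ - xⱼ)

L_0(3.8) = (3.8 - 5)/(3 - 5) = 0.600000
L_1(3.8) = (3.8 - 3)/(5 - 3) = 0.400000

P(3.8) = 7×L_0(3.8) + (-4)×L_1(3.8)
P(3.8) = 2.600000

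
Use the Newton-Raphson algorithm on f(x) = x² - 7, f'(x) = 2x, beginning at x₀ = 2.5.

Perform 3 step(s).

f(x) = x² - 7
f'(x) = 2x
x₀ = 2.5

Newton-Raphson formula: x_{n+1} = x_n - f(x_n)/f'(x_n)

Iteration 1:
  f(2.500000) = -0.750000
  f'(2.500000) = 5.000000
  x_1 = 2.500000 - (-0.750000)/5.000000 = 2.650000
Iteration 2:
  f(2.650000) = 0.022500
  f'(2.650000) = 5.300000
  x_2 = 2.650000 - 0.022500/5.300000 = 2.645755
Iteration 3:
  f(2.645755) = 0.000018
  f'(2.645755) = 5.291509
  x_3 = 2.645755 - 0.000018/5.291509 = 2.645751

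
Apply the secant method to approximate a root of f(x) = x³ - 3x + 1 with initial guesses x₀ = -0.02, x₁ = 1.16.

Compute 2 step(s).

f(x) = x³ - 3x + 1
x₀ = -0.02, x₁ = 1.16

Secant formula: x_{n+1} = x_n - f(x_n)(x_n - x_{n-1})/(f(x_n) - f(x_{n-1}))

Iteration 1:
  f(-0.020000) = 1.059992
  f(1.160000) = -0.919104
  x_2 = 1.160000 - (-0.919104)×(1.160000 - (-0.020000))/(-0.919104 - 1.059992)
       = 0.612001
Iteration 2:
  f(1.160000) = -0.919104
  f(0.612001) = -0.606781
  x_3 = 0.612001 - (-0.606781)×(0.612001 - 1.160000)/(-0.606781 - (-0.919104))
       = -0.452651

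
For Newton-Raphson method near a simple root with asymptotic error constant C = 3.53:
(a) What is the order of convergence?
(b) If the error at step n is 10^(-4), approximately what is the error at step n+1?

(a) Newton-Raphson has quadratic (order 2) convergence near simple roots.
    This means |e_{n+1}| ≈ C|e_n|².

(b) With |e_n| = 10^(-4) and C = 3.53:
    |e_{n+1}| ≈ 3.53 × (10^(-4))² = 3.53 × 10^(-8)

(a) 2 (quadratic); (b) |e_{n+1}| ≈ 3.530e-08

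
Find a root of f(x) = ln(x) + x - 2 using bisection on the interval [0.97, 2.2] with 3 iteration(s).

f(x) = ln(x) + x - 2
Initial interval: [0.97, 2.2]

Iteration 1:
  c_1 = (0.970000 + 2.200000)/2 = 1.585000
  f(c_1) = f(1.585000) = 0.045584
  f(a) × f(c) < 0, new interval: [0.970000, 1.585000]
Iteration 2:
  c_2 = (0.970000 + 1.585000)/2 = 1.277500
  f(c_2) = f(1.277500) = -0.477595
  f(a) × f(c) ≥ 0, new interval: [1.277500, 1.585000]
Iteration 3:
  c_3 = (1.277500 + 1.585000)/2 = 1.431250
  f(c_3) = f(1.431250) = -0.210202
  f(a) × f(c) ≥ 0, new interval: [1.431250, 1.585000]

After 3 iteration(s), the approximation is c_3 = 1.431250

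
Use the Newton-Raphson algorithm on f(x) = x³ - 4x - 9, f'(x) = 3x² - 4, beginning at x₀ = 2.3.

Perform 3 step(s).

f(x) = x³ - 4x - 9
f'(x) = 3x² - 4
x₀ = 2.3

Newton-Raphson formula: x_{n+1} = x_n - f(x_n)/f'(x_n)

Iteration 1:
  f(2.300000) = -6.033000
  f'(2.300000) = 11.870000
  x_1 = 2.300000 - (-6.033000)/11.870000 = 2.808256
Iteration 2:
  f(2.808256) = 1.913732
  f'(2.808256) = 19.658907
  x_2 = 2.808256 - 1.913732/19.658907 = 2.710909
Iteration 3:
  f(2.710909) = 0.078914
  f'(2.710909) = 18.047087
  x_3 = 2.710909 - 0.078914/18.047087 = 2.706537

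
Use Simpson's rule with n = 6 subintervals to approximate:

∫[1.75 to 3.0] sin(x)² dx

f(x) = sin(x)²
a = 1.75, b = 3.0, n = 6
h = (b - a)/n = 0.208333

Simpson's rule: (h/3)[f(x₀) + 4f(x₁) + 2f(x₂) + ... + f(xₙ)]

x_0 = 1.7500, f(x_0) = 0.968228, coefficient = 1
x_1 = 1.9583, f(x_1) = 0.857185, coefficient = 4
x_2 = 2.1667, f(x_2) = 0.685022, coefficient = 2
x_3 = 2.3750, f(x_3) = 0.481199, coefficient = 4
x_4 = 2.5833, f(x_4) = 0.280593, coefficient = 2
x_5 = 2.7917, f(x_5) = 0.117531, coefficient = 4
x_6 = 3.0000, f(x_6) = 0.019915, coefficient = 1

I ≈ (0.208333/3) × 8.743032 = 0.607155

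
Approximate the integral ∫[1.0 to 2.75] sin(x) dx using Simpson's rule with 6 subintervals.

f(x) = sin(x)
a = 1.0, b = 2.75, n = 6
h = (b - a)/n = 0.291667

Simpson's rule: (h/3)[f(x₀) + 4f(x₁) + 2f(x₂) + ... + f(xₙ)]

x_0 = 1.0000, f(x_0) = 0.841471, coefficient = 1
x_1 = 1.2917, f(x_1) = 0.961296, coefficient = 4
x_2 = 1.5833, f(x_2) = 0.999921, coefficient = 2
x_3 = 1.8750, f(x_3) = 0.954086, coefficient = 4
x_4 = 2.1667, f(x_4) = 0.827660, coefficient = 2
x_5 = 2.4583, f(x_5) = 0.631324, coefficient = 4
x_6 = 2.7500, f(x_6) = 0.381661, coefficient = 1

I ≈ (0.291667/3) × 15.065117 = 1.464664
Exact value: 1.464605
Error: 0.000059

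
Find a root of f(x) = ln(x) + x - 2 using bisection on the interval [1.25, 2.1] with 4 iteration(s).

f(x) = ln(x) + x - 2
Initial interval: [1.25, 2.1]

Iteration 1:
  c_1 = (1.250000 + 2.100000)/2 = 1.675000
  f(c_1) = f(1.675000) = 0.190813
  f(a) × f(c) < 0, new interval: [1.250000, 1.675000]
Iteration 2:
  c_2 = (1.250000 + 1.675000)/2 = 1.462500
  f(c_2) = f(1.462500) = -0.157353
  f(a) × f(c) ≥ 0, new interval: [1.462500, 1.675000]
Iteration 3:
  c_3 = (1.462500 + 1.675000)/2 = 1.568750
  f(c_3) = f(1.568750) = 0.019029
  f(a) × f(c) < 0, new interval: [1.462500, 1.568750]
Iteration 4:
  c_4 = (1.462500 + 1.568750)/2 = 1.515625
  f(c_4) = f(1.515625) = -0.068547
  f(a) × f(c) ≥ 0, new interval: [1.515625, 1.568750]

After 4 iteration(s), the approximation is c_4 = 1.515625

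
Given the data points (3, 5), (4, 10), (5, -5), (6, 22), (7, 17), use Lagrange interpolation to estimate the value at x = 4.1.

Lagrange interpolation formula:
P(x) = Σ yᵢ × Lᵢ(x)
where Lᵢ(x) = Π_{j≠i} (x - xⱼ)/(xᵢ - xⱼ)

L_0(4.1) = (4.1 - 4)/(3 - 4) × (4.1 - 5)/(3 - 5) × (4.1 - 6)/(3 - 6) × (4.1 - 7)/(3 - 7) = -0.020662
L_1(4.1) = (4.1 - 3)/(4 - 3) × (4.1 - 5)/(4 - 5) × (4.1 - 6)/(4 - 6) × (4.1 - 7)/(4 - 7) = 0.909150
L_2(4.1) = (4.1 - 3)/(5 - 3) × (4.1 - 4)/(5 - 4) × (4.1 - 6)/(5 - 6) × (4.1 - 7)/(5 - 7) = 0.151525
L_3(4.1) = (4.1 - 3)/(6 - 3) × (4.1 - 4)/(6 - 4) × (4.1 - 5)/(6 - 5) × (4.1 - 7)/(6 - 7) = -0.047850
L_4(4.1) = (4.1 - 3)/(7 - 3) × (4.1 - 4)/(7 - 4) × (4.1 - 5)/(7 - 5) × (4.1 - 6)/(7 - 6) = 0.007837

P(4.1) = 5×L_0(4.1) + 10×L_1(4.1) + (-5)×L_2(4.1) + 22×L_3(4.1) + 17×L_4(4.1)
P(4.1) = 7.311100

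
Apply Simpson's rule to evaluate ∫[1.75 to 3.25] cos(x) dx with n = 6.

f(x) = cos(x)
a = 1.75, b = 3.25, n = 6
h = (b - a)/n = 0.250000

Simpson's rule: (h/3)[f(x₀) + 4f(x₁) + 2f(x₂) + ... + f(xₙ)]

x_0 = 1.7500, f(x_0) = -0.178246, coefficient = 1
x_1 = 2.0000, f(x_1) = -0.416147, coefficient = 4
x_2 = 2.2500, f(x_2) = -0.628174, coefficient = 2
x_3 = 2.5000, f(x_3) = -0.801144, coefficient = 4
x_4 = 2.7500, f(x_4) = -0.924302, coefficient = 2
x_5 = 3.0000, f(x_5) = -0.989992, coefficient = 4
x_6 = 3.2500, f(x_6) = -0.994130, coefficient = 1

I ≈ (0.250000/3) × -13.106460 = -1.092205
Exact value: -1.092181
Error: 0.000024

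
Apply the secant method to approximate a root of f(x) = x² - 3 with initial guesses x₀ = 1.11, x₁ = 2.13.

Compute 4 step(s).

f(x) = x² - 3
x₀ = 1.11, x₁ = 2.13

Secant formula: x_{n+1} = x_n - f(x_n)(x_n - x_{n-1})/(f(x_n) - f(x_{n-1}))

Iteration 1:
  f(1.110000) = -1.767900
  f(2.130000) = 1.536900
  x_2 = 2.130000 - 1.536900×(2.130000 - 1.110000)/(1.536900 - (-1.767900))
       = 1.655648
Iteration 2:
  f(2.130000) = 1.536900
  f(1.655648) = -0.258829
  x_3 = 1.655648 - (-0.258829)×(1.655648 - 2.130000)/(-0.258829 - 1.536900)
       = 1.724019
Iteration 3:
  f(1.655648) = -0.258829
  f(1.724019) = -0.027757
  x_4 = 1.724019 - (-0.027757)×(1.724019 - 1.655648)/(-0.027757 - (-0.258829))
       = 1.732232
Iteration 4:
  f(1.724019) = -0.027757
  f(1.732232) = 0.000629
  x_5 = 1.732232 - 0.000629×(1.732232 - 1.724019)/(0.000629 - (-0.027757))
       = 1.732050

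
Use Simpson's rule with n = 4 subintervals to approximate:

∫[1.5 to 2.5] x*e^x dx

f(x) = x*e^x
a = 1.5, b = 2.5, n = 4
h = (b - a)/n = 0.250000

Simpson's rule: (h/3)[f(x₀) + 4f(x₁) + 2f(x₂) + ... + f(xₙ)]

x_0 = 1.5000, f(x_0) = 6.722534, coefficient = 1
x_1 = 1.7500, f(x_1) = 10.070555, coefficient = 4
x_2 = 2.0000, f(x_2) = 14.778112, coefficient = 2
x_3 = 2.2500, f(x_3) = 21.347406, coefficient = 4
x_4 = 2.5000, f(x_4) = 30.456235, coefficient = 1

I ≈ (0.250000/3) × 192.406834 = 16.033903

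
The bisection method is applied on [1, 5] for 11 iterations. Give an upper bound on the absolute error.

Bisection error bound: |error| ≤ (b-a)/2^n
|error| ≤ (5 - 1)/2^11 = 4/2^11
|error| ≤ 0.0019531250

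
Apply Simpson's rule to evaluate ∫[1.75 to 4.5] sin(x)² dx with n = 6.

f(x) = sin(x)²
a = 1.75, b = 4.5, n = 6
h = (b - a)/n = 0.458333

Simpson's rule: (h/3)[f(x₀) + 4f(x₁) + 2f(x₂) + ... + f(xₙ)]

x_0 = 1.7500, f(x_0) = 0.968228, coefficient = 1
x_1 = 2.2083, f(x_1) = 0.645715, coefficient = 4
x_2 = 2.6667, f(x_2) = 0.209098, coefficient = 2
x_3 = 3.1250, f(x_3) = 0.000275, coefficient = 4
x_4 = 3.5833, f(x_4) = 0.182768, coefficient = 2
x_5 = 4.0417, f(x_5) = 0.613673, coefficient = 4
x_6 = 4.5000, f(x_6) = 0.955565, coefficient = 1

I ≈ (0.458333/3) × 7.746181 = 1.183444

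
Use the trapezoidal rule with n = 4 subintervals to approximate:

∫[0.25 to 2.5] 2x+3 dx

f(x) = 2x+3
a = 0.25, b = 2.5, n = 4
h = (b - a)/n = 0.562500

Trapezoidal rule: (h/2)[f(x₀) + 2f(x₁) + 2f(x₂) + ... + f(xₙ)]

x_0 = 0.2500, f(x_0) = 3.500000, coefficient = 1
x_1 = 0.8125, f(x_1) = 4.625000, coefficient = 2
x_2 = 1.3750, f(x_2) = 5.750000, coefficient = 2
x_3 = 1.9375, f(x_3) = 6.875000, coefficient = 2
x_4 = 2.5000, f(x_4) = 8.000000, coefficient = 1

I ≈ (0.562500/2) × 46.000000 = 12.937500
Exact value: 12.937500
Error: 0.000000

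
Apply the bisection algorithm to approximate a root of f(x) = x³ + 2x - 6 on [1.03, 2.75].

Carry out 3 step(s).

f(x) = x³ + 2x - 6
Initial interval: [1.03, 2.75]

Iteration 1:
  c_1 = (1.030000 + 2.750000)/2 = 1.890000
  f(c_1) = f(1.890000) = 4.531269
  f(a) × f(c) < 0, new interval: [1.030000, 1.890000]
Iteration 2:
  c_2 = (1.030000 + 1.890000)/2 = 1.460000
  f(c_2) = f(1.460000) = 0.032136
  f(a) × f(c) < 0, new interval: [1.030000, 1.460000]
Iteration 3:
  c_3 = (1.030000 + 1.460000)/2 = 1.245000
  f(c_3) = f(1.245000) = -1.580219
  f(a) × f(c) ≥ 0, new interval: [1.245000, 1.460000]

After 3 iteration(s), the approximation is c_3 = 1.245000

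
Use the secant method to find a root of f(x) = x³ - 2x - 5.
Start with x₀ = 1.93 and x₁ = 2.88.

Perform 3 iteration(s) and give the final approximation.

f(x) = x³ - 2x - 5
x₀ = 1.93, x₁ = 2.88

Secant formula: x_{n+1} = x_n - f(x_n)(x_n - x_{n-1})/(f(x_n) - f(x_{n-1}))

Iteration 1:
  f(1.930000) = -1.670943
  f(2.880000) = 13.127872
  x_2 = 2.880000 - 13.127872×(2.880000 - 1.930000)/(13.127872 - (-1.670943))
       = 2.037265
Iteration 2:
  f(2.880000) = 13.127872
  f(2.037265) = -0.618965
  x_3 = 2.037265 - (-0.618965)×(2.037265 - 2.880000)/(-0.618965 - 13.127872)
       = 2.075210
Iteration 3:
  f(2.037265) = -0.618965
  f(2.075210) = -0.213535
  x_4 = 2.075210 - (-0.213535)×(2.075210 - 2.037265)/(-0.213535 - (-0.618965))
       = 2.095195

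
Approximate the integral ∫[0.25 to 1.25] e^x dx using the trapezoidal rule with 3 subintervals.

f(x) = e^x
a = 0.25, b = 1.25, n = 3
h = (b - a)/n = 0.333333

Trapezoidal rule: (h/2)[f(x₀) + 2f(x₁) + 2f(x₂) + ... + f(xₙ)]

x_0 = 0.2500, f(x_0) = 1.284025, coefficient = 1
x_1 = 0.5833, f(x_1) = 1.792002, coefficient = 2
x_2 = 0.9167, f(x_2) = 2.500940, coefficient = 2
x_3 = 1.2500, f(x_3) = 3.490343, coefficient = 1

I ≈ (0.333333/2) × 13.360252 = 2.226709
Exact value: 2.206318
Error: 0.020391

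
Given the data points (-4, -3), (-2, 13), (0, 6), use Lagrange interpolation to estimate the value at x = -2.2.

Lagrange interpolation formula:
P(x) = Σ yᵢ × Lᵢ(x)
where Lᵢ(x) = Π_{j≠i} (x - xⱼ)/(xᵢ - xⱼ)

L_0(-2.2) = (-2.2 - (-2))/(-4 - (-2)) × (-2.2 - 0)/(-4 - 0) = 0.055000
L_1(-2.2) = (-2.2 - (-4))/(-2 - (-4)) × (-2.2 - 0)/(-2 - 0) = 0.990000
L_2(-2.2) = (-2.2 - (-4))/(0 - (-4)) × (-2.2 - (-2))/(0 - (-2)) = -0.045000

P(-2.2) = (-3)×L_0(-2.2) + 13×L_1(-2.2) + 6×L_2(-2.2)
P(-2.2) = 12.435000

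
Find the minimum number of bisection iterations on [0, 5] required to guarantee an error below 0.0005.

We need (b-a)/2^n ≤ 0.0005
(5 - 0)/2^n ≤ 0.0005
5/2^n ≤ 0.0005
2^n ≥ 10000
n ≥ log₂(10000) = 13.29
n ≥ 14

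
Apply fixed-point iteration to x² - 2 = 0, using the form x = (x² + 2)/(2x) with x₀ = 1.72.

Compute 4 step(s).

Equation: x² - 2 = 0
Fixed-point form: x = (x² + 2)/(2x)
x₀ = 1.72

x_1 = g(1.720000) = 1.441395
x_2 = g(1.441395) = 1.414470
x_3 = g(1.414470) = 1.414214
x_4 = g(1.414214) = 1.414214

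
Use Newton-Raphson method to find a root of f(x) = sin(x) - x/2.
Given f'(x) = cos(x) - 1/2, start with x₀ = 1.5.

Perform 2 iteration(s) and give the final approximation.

f(x) = sin(x) - x/2
f'(x) = cos(x) - 1/2
x₀ = 1.5

Newton-Raphson formula: x_{n+1} = x_n - f(x_n)/f'(x_n)

Iteration 1:
  f(1.500000) = 0.247495
  f'(1.500000) = -0.429263
  x_1 = 1.500000 - 0.247495/(-0.429263) = 2.076558
Iteration 2:
  f(2.076558) = -0.163473
  f'(2.076558) = -0.984474
  x_2 = 2.076558 - (-0.163473)/(-0.984474) = 1.910507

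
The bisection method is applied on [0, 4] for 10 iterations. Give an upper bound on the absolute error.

Bisection error bound: |error| ≤ (b-a)/2^n
|error| ≤ (4 - 0)/2^10 = 4/2^10
|error| ≤ 0.0039062500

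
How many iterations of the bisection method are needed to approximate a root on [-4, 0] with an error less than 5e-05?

We need (b-a)/2^n ≤ 5e-05
(0 - (-4))/2^n ≤ 5e-05
4/2^n ≤ 5e-05
2^n ≥ 80000
n ≥ log₂(80000) = 16.29
n ≥ 17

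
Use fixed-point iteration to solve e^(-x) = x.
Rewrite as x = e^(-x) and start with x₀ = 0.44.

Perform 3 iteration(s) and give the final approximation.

Equation: e^(-x) = x
Fixed-point form: x = e^(-x)
x₀ = 0.44

x_1 = g(0.440000) = 0.644036
x_2 = g(0.644036) = 0.525168
x_3 = g(0.525168) = 0.591456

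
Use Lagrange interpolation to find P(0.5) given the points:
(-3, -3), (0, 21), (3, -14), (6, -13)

Lagrange interpolation formula:
P(x) = Σ yᵢ × Lᵢ(x)
where Lᵢ(x) = Π_{j≠i} (x - xⱼ)/(xᵢ - xⱼ)

L_0(0.5) = (0.5 - 0)/(-3 - 0) × (0.5 - 3)/(-3 - 3) × (0.5 - 6)/(-3 - 6) = -0.042438
L_1(0.5) = (0.5 - (-3))/(0 - (-3)) × (0.5 - 3)/(0 - 3) × (0.5 - 6)/(0 - 6) = 0.891204
L_2(0.5) = (0.5 - (-3))/(3 - (-3)) × (0.5 - 0)/(3 - 0) × (0.5 - 6)/(3 - 6) = 0.178241
L_3(0.5) = (0.5 - (-3))/(6 - (-3)) × (0.5 - 0)/(6 - 0) × (0.5 - 3)/(6 - 3) = -0.027006

P(0.5) = (-3)×L_0(0.5) + 21×L_1(0.5) + (-14)×L_2(0.5) + (-13)×L_3(0.5)
P(0.5) = 16.698302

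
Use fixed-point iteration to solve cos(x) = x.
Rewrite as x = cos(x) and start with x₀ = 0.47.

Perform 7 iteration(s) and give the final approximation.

Equation: cos(x) = x
Fixed-point form: x = cos(x)
x₀ = 0.47

x_1 = g(0.470000) = 0.891568
x_2 = g(0.891568) = 0.628193
x_3 = g(0.628193) = 0.809091
x_4 = g(0.809091) = 0.690157
x_5 = g(0.690157) = 0.771146
x_6 = g(0.771146) = 0.717112
x_7 = g(0.717112) = 0.753707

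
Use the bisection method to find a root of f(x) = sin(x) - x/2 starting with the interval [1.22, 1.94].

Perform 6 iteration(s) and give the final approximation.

f(x) = sin(x) - x/2
Initial interval: [1.22, 1.94]

Iteration 1:
  c_1 = (1.220000 + 1.940000)/2 = 1.580000
  f(c_1) = f(1.580000) = 0.209958
  f(a) × f(c) ≥ 0, new interval: [1.580000, 1.940000]
Iteration 2:
  c_2 = (1.580000 + 1.940000)/2 = 1.760000
  f(c_2) = f(1.760000) = 0.102154
  f(a) × f(c) ≥ 0, new interval: [1.760000, 1.940000]
Iteration 3:
  c_3 = (1.760000 + 1.940000)/2 = 1.850000
  f(c_3) = f(1.850000) = 0.036275
  f(a) × f(c) ≥ 0, new interval: [1.850000, 1.940000]
Iteration 4:
  c_4 = (1.850000 + 1.940000)/2 = 1.895000
  f(c_4) = f(1.895000) = 0.000405
  f(a) × f(c) ≥ 0, new interval: [1.895000, 1.940000]
Iteration 5:
  c_5 = (1.895000 + 1.940000)/2 = 1.917500
  f(c_5) = f(1.917500) = -0.018252
  f(a) × f(c) < 0, new interval: [1.895000, 1.917500]
Iteration 6:
  c_6 = (1.895000 + 1.917500)/2 = 1.906250
  f(c_6) = f(1.906250) = -0.008864
  f(a) × f(c) < 0, new interval: [1.895000, 1.906250]

After 6 iteration(s), the approximation is c_6 = 1.906250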